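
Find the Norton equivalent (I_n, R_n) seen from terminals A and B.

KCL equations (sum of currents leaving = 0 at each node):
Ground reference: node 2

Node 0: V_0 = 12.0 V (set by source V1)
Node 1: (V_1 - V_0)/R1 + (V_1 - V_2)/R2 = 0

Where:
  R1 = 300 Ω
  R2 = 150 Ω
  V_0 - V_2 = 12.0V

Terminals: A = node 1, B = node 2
Find the Thévenin equivalent first; then I_n = V_th/R_th and R_n = R_th.
Step 1 — V_th is the open-circuit voltage V_A - V_B (nothing connected across the terminals).
Nodal analysis, taking node 2 as the 0 V reference.
Source V1 fixes V_0 = 12 V.
KCL at each unknown node (sum of currents leaving = 0; resistances in Ω):
  Node 1: (V_1 - 12)/300 + (V_1 - 0)/150 = 0
Collecting terms: 0.01 × V_1 = 0.04  =>  V_1 = 4 V
V_th = V_1 - V_2 = 4 - 0 = 4 V
Step 2 — R_th: zero the source — replace V1 by a short circuit (node 2 merges into node 0) — and find the resistance seen between A (node 1) and B (node 0).
Reduce the network between node 1 (A) and node 0 (B) by series/parallel combination:
  Rp1 = R1 ‖ R2 (parallel, both between nodes 0 and 1) = 1/(1/300 + 1/150) = 100 Ω
R_th = 100 Ω
I_n = V_th/R_th = 4/100 = 0.04 A, and R_n = R_th = 100 Ω

Final answer: I_n = 0.04 A, R_n = 100 Ω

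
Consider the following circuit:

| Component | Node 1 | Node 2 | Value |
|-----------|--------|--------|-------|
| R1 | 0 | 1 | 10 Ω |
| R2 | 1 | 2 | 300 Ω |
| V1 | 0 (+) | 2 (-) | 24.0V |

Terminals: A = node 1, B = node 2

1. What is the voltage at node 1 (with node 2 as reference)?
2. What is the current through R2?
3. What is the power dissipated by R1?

Nodal analysis, taking node 2 as the 0 V reference.
Source V1 fixes V_0 = 24 V.
KCL at each unknown node (sum of currents leaving = 0; resistances in Ω):
  Node 1: (V_1 - 24)/10 + (V_1 - 0)/300 = 0
Collecting terms: 0.1033 × V_1 = 2.4  =>  V_1 = 23.23 V
Part 1:
  Read off the nodal solution: V_1 = 23.23 V
Part 2:
  I_R2 = (V_1 - V_2)/R2 = (23.23 - 0)/300 = 0.07742 A
  Magnitude: I_R2 = 0.07742 A
Part 3:
  I_R1 = (V_0 - V_1)/R1 = (24 - 23.23)/10 = 0.07742 A
  P_R1 = I_R1² × R1 = (0.07742)² × 10 = 0.05994 W

Final answers:
1. V_1 = 23.23 V
2. I_R2 = 0.07742 A
3. P_R1 = 0.05994 W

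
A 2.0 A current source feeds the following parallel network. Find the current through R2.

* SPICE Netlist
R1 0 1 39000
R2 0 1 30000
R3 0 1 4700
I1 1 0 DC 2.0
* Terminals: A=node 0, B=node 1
All resistors sit directly between nodes 0 and 1, so they are in parallel and share one voltage V; the full source current 2 A splits among them.
1/R_par = 1/39000 + 1/30000 + 1/4700 = 0.0002717 S  =>  R_par = 3680 Ω
V = I × R_par = 2 × 3680 = 7360 V
I_R2 = V/R2 = 7360/30000 = 0.2453 A

Final answer: 0.2453 A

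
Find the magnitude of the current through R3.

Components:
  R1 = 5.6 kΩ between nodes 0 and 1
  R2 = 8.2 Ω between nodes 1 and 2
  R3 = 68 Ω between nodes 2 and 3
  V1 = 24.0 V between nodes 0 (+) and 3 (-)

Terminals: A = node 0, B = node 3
Nodal analysis, taking node 3 as the 0 V reference.
Source V1 fixes V_0 = 24 V.
KCL at each unknown node (sum of currents leaving = 0; resistances in Ω):
  Node 1: (V_1 - 24)/5600 + (V_1 - V_2)/8.2 = 0
  Node 2: (V_2 - V_1)/8.2 + (V_2 - 0)/68 = 0
Collecting terms (coefficients in siemens):
  0.1221·V_1 - 0.122·V_2 = 0.004286
  0.1367·V_2 - 0.122·V_1 = 0
Determinant D = (0.1221)(0.1367) - (-0.122)(-0.122) = 0.001818
V_1 = [(0.004286)(0.1367) - (-0.122)(0)]/D = 0.3222 V
V_2 = [(0.1221)(0) - (0.004286)(-0.122)]/D = 0.2875 V
I_R3 = (V_2 - V_3)/R3 = (0.2875 - 0)/68 = 0.004228 A
|I_R3| = 0.004228 A

Final answer: |I_R3| = 0.004228 A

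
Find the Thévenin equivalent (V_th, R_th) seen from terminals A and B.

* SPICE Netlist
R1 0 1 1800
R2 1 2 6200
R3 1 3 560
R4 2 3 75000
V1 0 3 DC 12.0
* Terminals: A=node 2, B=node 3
Step 1 — V_th is the open-circuit voltage V_A - V_B (nothing connected across the terminals).
Nodal analysis, taking node 3 as the 0 V reference.
Source V1 fixes V_0 = 12 V.
KCL at each unknown node (sum of currents leaving = 0; resistances in Ω):
  Node 1: (V_1 - 12)/1800 + (V_1 - V_2)/6200 + (V_1 - 0)/560 = 0
  Node 2: (V_2 - V_1)/6200 + (V_2 - 0)/75000 = 0
Collecting terms (coefficients in siemens):
  0.002503·V_1 - 0.0001613·V_2 = 0.006667
  0.0001746·V_2 - 0.0001613·V_1 = 0
Determinant D = (0.002503)(0.0001746) - (-0.0001613)(-0.0001613) = 0.000000411
V_1 = [(0.006667)(0.0001746) - (-0.0001613)(0)]/D = 2.833 V
V_2 = [(0.002503)(0) - (0.006667)(-0.0001613)]/D = 2.616 V
V_th = V_2 - V_3 = 2.616 - 0 = 2.616 V
Step 2 — R_th: zero the source — replace V1 by a short circuit (node 3 merges into node 0) — and find the resistance seen between A (node 2) and B (node 0).
Reduce the network between node 2 (A) and node 0 (B) by series/parallel combination:
  Rp1 = R1 ‖ R3 (parallel, both between nodes 0 and 1) = 1/(1/1800 + 1/560) = 427.1 Ω
  Rs1 = R2 + Rp1 (series, joined only at node 1) = 6200 + 427.1 = 6627 Ω
  Rp2 = R4 ‖ Rs1 (parallel, both between nodes 0 and 2) = 1/(1/75000 + 1/6627) = 6089 Ω
R_th = 6.089 kΩ

Final answer: V_th = 2.616 V, R_th = 6.089 kΩ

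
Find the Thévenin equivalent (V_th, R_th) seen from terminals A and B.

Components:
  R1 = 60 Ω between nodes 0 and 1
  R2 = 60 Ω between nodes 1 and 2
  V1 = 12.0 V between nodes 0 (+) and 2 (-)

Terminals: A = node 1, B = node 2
Step 1 — V_th is the open-circuit voltage V_A - V_B (nothing connected across the terminals).
Nodal analysis, taking node 2 as the 0 V reference.
Source V1 fixes V_0 = 12 V.
KCL at each unknown node (sum of currents leaving = 0; resistances in Ω):
  Node 1: (V_1 - 12)/60 + (V_1 - 0)/60 = 0
Collecting terms: 0.03333 × V_1 = 0.2  =>  V_1 = 6 V
V_th = V_1 - V_2 = 6 - 0 = 6 V
Step 2 — R_th: zero the source — replace V1 by a short circuit (node 2 merges into node 0) — and find the resistance seen between A (node 1) and B (node 0).
Reduce the network between node 1 (A) and node 0 (B) by series/parallel combination:
  Rp1 = R1 ‖ R2 (parallel, both between nodes 0 and 1) = 1/(1/60 + 1/60) = 30 Ω
R_th = 30 Ω

Final answer: V_th = 6 V, R_th = 30 Ω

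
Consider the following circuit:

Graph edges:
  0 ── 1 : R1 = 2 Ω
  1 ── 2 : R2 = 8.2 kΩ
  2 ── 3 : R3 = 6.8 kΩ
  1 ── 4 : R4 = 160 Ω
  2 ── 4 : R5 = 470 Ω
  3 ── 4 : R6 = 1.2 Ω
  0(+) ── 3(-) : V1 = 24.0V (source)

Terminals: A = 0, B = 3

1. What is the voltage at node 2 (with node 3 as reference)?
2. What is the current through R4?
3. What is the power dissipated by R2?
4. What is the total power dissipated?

Nodal analysis, taking node 3 as the 0 V reference.
Source V1 fixes V_0 = 24 V.
KCL at each unknown node (sum of currents leaving = 0; resistances in Ω):
  Node 1: (V_1 - 24)/2 + (V_1 - V_2)/8200 + (V_1 - V_4)/160 = 0
  Node 2: (V_2 - V_1)/8200 + (V_2 - 0)/6800 + (V_2 - V_4)/470 = 0
  Node 4: (V_4 - V_1)/160 + (V_4 - V_2)/470 + (V_4 - 0)/1.2 = 0
Collecting terms (coefficients in siemens):
  0.5064·V_1 - 0.000122·V_2 - 0.00625·V_4 = 12
  0.002397·V_2 - 0.000122·V_1 - 0.002128·V_4 = 0
  0.8417·V_4 - 0.00625·V_1 - 0.002128·V_2 = 0
Solving these 3 simultaneous equations (Gaussian elimination) gives:
  V_1 = 23.7 V, V_2 = 1.365 V, V_4 = 0.1794 V
Part 1:
  Read off the nodal solution: V_2 = 1.365 V
Part 2:
  I_R4 = (V_1 - V_4)/R4 = (23.7 - 0.1794)/160 = 0.147 A
  Magnitude: I_R4 = 0.147 A
Part 3:
  I_R2 = (V_1 - V_2)/R2 = (23.7 - 1.365)/8200 = 0.002724 A
  P_R2 = I_R2² × R2 = (0.002724)² × 8200 = 0.06084 W
Part 4:
  Power in each resistor, P = (ΔV)²/R:
    P_R1 = (24 - 23.7)²/2 = 0.04484 W
    P_R2 = (23.7 - 1.365)²/8200 = 0.06084 W
    P_R3 = (1.365 - 0)²/6800 = 0.0002741 W
    P_R4 = (23.7 - 0.1794)²/160 = 3.458 W
    P_R5 = (1.365 - 0.1794)²/470 = 0.002992 W
    P_R6 = (0 - 0.1794)²/1.2 = 0.02683 W
  P_total = P_R1 + P_R2 + P_R3 + P_R4 + P_R5 + P_R6 = 3.594 W

Final answers:
1. V_2 = 1.365 V
2. I_R4 = 0.147 A
3. P_R2 = 0.06084 W
4. P_total = 3.594 W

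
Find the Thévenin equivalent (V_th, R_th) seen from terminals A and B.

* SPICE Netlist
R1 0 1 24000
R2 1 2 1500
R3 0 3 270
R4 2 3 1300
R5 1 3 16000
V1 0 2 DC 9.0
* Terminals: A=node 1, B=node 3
Step 1 — V_th is the open-circuit voltage V_A - V_B (nothing connected across the terminals).
Nodal analysis, taking node 2 as the 0 V reference.
Source V1 fixes V_0 = 9 V.
KCL at each unknown node (sum of currents leaving = 0; resistances in Ω):
  Node 1: (V_1 - 9)/24000 + (V_1 - 0)/1500 + (V_1 - V_3)/16000 = 0
  Node 3: (V_3 - 9)/270 + (V_3 - 0)/1300 + (V_3 - V_1)/16000 = 0
Collecting terms (coefficients in siemens):
  0.0007708·V_1 - 0.0000625·V_3 = 0.000375
  0.004535·V_3 - 0.0000625·V_1 = 0.03333
Determinant D = (0.0007708)(0.004535) - (-0.0000625)(-0.0000625) = 0.000003492
V_1 = [(0.000375)(0.004535) - (-0.0000625)(0.03333)]/D = 1.084 V
V_3 = [(0.0007708)(0.03333) - (0.000375)(-0.0000625)]/D = 7.364 V
V_th = V_1 - V_3 = 1.084 - 7.364 = -6.281 V
Step 2 — R_th: zero the source — replace V1 by a short circuit (node 2 merges into node 0) — and find the resistance seen between A (node 1) and B (node 3).
Reduce the network between node 1 (A) and node 3 (B) by series/parallel combination:
  Rp1 = R1 ‖ R2 (parallel, both between nodes 0 and 1) = 1/(1/24000 + 1/1500) = 1412 Ω
  Rp2 = R3 ‖ R4 (parallel, both between nodes 0 and 3) = 1/(1/270 + 1/1300) = 223.6 Ω
  Rs1 = Rp1 + Rp2 (series, joined only at node 0) = 1412 + 223.6 = 1635 Ω
  Rp3 = R5 ‖ Rs1 (parallel, both between nodes 1 and 3) = 1/(1/16000 + 1/1635) = 1484 Ω
R_th = 1.484 kΩ

Final answer: V_th = -6.281 V, R_th = 1.484 kΩ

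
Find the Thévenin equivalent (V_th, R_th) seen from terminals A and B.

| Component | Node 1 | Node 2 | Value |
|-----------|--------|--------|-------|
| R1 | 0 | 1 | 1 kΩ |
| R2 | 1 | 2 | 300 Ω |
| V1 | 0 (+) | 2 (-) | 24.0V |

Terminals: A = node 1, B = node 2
Step 1 — V_th is the open-circuit voltage V_A - V_B (nothing connected across the terminals).
Nodal analysis, taking node 2 as the 0 V reference.
Source V1 fixes V_0 = 24 V.
KCL at each unknown node (sum of currents leaving = 0; resistances in Ω):
  Node 1: (V_1 - 24)/1000 + (V_1 - 0)/300 = 0
Collecting terms: 0.004333 × V_1 = 0.024  =>  V_1 = 5.538 V
V_th = V_1 - V_2 = 5.538 - 0 = 5.538 V
Step 2 — R_th: zero the source — replace V1 by a short circuit (node 2 merges into node 0) — and find the resistance seen between A (node 1) and B (node 0).
Reduce the network between node 1 (A) and node 0 (B) by series/parallel combination:
  Rp1 = R1 ‖ R2 (parallel, both between nodes 0 and 1) = 1/(1/1000 + 1/300) = 230.8 Ω
R_th = 230.8 Ω

Final answer: V_th = 5.538 V, R_th = 230.8 Ω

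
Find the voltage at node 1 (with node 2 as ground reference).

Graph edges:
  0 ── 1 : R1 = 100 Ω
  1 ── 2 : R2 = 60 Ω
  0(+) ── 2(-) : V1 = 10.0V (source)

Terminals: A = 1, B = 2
Nodal analysis, taking node 2 as the 0 V reference.
Source V1 fixes V_0 = 10 V.
KCL at each unknown node (sum of currents leaving = 0; resistances in Ω):
  Node 1: (V_1 - 10)/100 + (V_1 - 0)/60 = 0
Collecting terms: 0.02667 × V_1 = 0.1  =>  V_1 = 3.75 V
The requested potential is V_1 = 3.75 V.

Final answer: V_1 = 3.75 V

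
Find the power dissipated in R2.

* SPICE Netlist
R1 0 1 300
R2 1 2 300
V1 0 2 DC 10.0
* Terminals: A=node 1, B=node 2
Nodal analysis, taking node 2 as the 0 V reference.
Source V1 fixes V_0 = 10 V.
KCL at each unknown node (sum of currents leaving = 0; resistances in Ω):
  Node 1: (V_1 - 10)/300 + (V_1 - 0)/300 = 0
Collecting terms: 0.006667 × V_1 = 0.03333  =>  V_1 = 5 V
I_R2 = (V_1 - V_2)/R2 = (5 - 0)/300 = 0.01667 A
P_R2 = I_R2² × R2 = (0.01667)² × 300 = 0.08333 W

Final answer: 0.08333 W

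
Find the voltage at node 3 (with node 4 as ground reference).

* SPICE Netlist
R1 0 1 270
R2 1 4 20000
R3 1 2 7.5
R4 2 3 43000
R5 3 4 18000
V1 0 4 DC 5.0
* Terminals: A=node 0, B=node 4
Nodal analysis, taking node 4 as the 0 V reference.
Source V1 fixes V_0 = 5 V.
KCL at each unknown node (sum of currents leaving = 0; resistances in Ω):
  Node 1: (V_1 - 5)/270 + (V_1 - 0)/20000 + (V_1 - V_2)/7.5 = 0
  Node 2: (V_2 - V_1)/7.5 + (V_2 - V_3)/43000 = 0
  Node 3: (V_3 - V_2)/43000 + (V_3 - 0)/18000 = 0
Collecting terms (coefficients in siemens):
  0.1371·V_1 - 0.1333·V_2 = 0.01852
  0.1334·V_2 - 0.1333·V_1 - 0.00002326·V_3 = 0
  0.00007881·V_3 - 0.00002326·V_2 = 0
Solving these 3 simultaneous equations (Gaussian elimination) gives:
  V_1 = 4.912 V, V_2 = 4.911 V, V_3 = 1.449 V
The requested potential is V_3 = 1.449 V.

Final answer: V_3 = 1.449 V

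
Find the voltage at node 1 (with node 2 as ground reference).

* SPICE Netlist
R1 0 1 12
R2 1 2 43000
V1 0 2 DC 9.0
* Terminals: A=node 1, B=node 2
Nodal analysis, taking node 2 as the 0 V reference.
Source V1 fixes V_0 = 9 V.
KCL at each unknown node (sum of currents leaving = 0; resistances in Ω):
  Node 1: (V_1 - 9)/12 + (V_1 - 0)/43000 = 0
Collecting terms: 0.08336 × V_1 = 0.75  =>  V_1 = 8.997 V
The requested potential is V_1 = 8.997 V.

Final answer: V_1 = 8.997 V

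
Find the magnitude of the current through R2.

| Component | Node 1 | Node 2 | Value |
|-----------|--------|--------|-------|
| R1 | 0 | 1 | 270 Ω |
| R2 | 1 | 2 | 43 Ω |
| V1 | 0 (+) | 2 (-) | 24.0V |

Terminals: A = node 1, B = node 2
Nodal analysis, taking node 2 as the 0 V reference.
Source V1 fixes V_0 = 24 V.
KCL at each unknown node (sum of currents leaving = 0; resistances in Ω):
  Node 1: (V_1 - 24)/270 + (V_1 - 0)/43 = 0
Collecting terms: 0.02696 × V_1 = 0.08889  =>  V_1 = 3.297 V
I_R2 = (V_1 - V_2)/R2 = (3.297 - 0)/43 = 0.07668 A
|I_R2| = 0.07668 A

Final answer: |I_R2| = 0.07668 A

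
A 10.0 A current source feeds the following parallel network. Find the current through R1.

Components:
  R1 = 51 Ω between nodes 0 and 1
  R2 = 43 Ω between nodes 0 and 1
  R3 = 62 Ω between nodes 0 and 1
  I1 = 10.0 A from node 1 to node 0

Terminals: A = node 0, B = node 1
All resistors sit directly between nodes 0 and 1, so they are in parallel and share one voltage V; the full source current 10 A splits among them.
1/R_par = 1/51 + 1/43 + 1/62 = 0.05899 S  =>  R_par = 16.95 Ω
V = I × R_par = 10 × 16.95 = 169.5 V
I_R1 = V/R1 = 169.5/51 = 3.324 A

Final answer: 3.324 A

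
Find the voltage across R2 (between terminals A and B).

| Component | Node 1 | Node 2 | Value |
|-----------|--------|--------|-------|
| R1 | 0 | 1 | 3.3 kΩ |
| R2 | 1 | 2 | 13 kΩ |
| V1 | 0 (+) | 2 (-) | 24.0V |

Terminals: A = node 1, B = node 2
R1 and R2 are in series across V1 (node 0 → node 1 → node 2), and the output A–B is taken across R2, so this is a voltage divider.
Series current: I = V1/(R1 + R2) = 24/(3300 + 13000) = 24/16300 = 0.001472 A
V_R2 = I × R2 = V1 × R2/(R1 + R2) = 24 × 13000/16300 = 19.14 V

Final answer: 19.14 V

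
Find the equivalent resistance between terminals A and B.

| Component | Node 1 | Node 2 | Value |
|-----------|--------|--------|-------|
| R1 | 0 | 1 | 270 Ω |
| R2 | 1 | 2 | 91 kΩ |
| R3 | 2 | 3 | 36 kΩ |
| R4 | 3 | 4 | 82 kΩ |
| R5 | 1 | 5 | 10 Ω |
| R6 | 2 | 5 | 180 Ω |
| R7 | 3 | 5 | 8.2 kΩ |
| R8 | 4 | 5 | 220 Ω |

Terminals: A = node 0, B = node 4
The network is not a plain series/parallel combination. Inject a 1 A test current into terminal A (node 0) and return it from terminal B (node 4); then R_eq = V_A / (1 A).
Nodal analysis, taking node 4 as the 0 V reference.
Current source I_test pushes 1 A into node 0 and draws it out of node 4.
KCL at each unknown node (sum of currents leaving = 0; resistances in Ω):
  Node 0: (V_0 - V_1)/270 - 1 = 0
  Node 1: (V_1 - V_0)/270 + (V_1 - V_2)/91000 + (V_1 - V_5)/10 = 0
  Node 2: (V_2 - V_1)/91000 + (V_2 - V_3)/36000 + (V_2 - V_5)/180 = 0
  Node 3: (V_3 - V_2)/36000 + (V_3 - 0)/82000 + (V_3 - V_5)/8200 = 0
  Node 5: (V_5 - V_1)/10 + (V_5 - V_2)/180 + (V_5 - V_3)/8200 + (V_5 - 0)/220 = 0
Collecting terms (coefficients in siemens):
  0.003704·V_0 - 0.003704·V_1 = 1
  0.1037·V_1 - 0.003704·V_0 - 0.00001099·V_2 - 0.1·V_5 = 0
  0.005594·V_2 - 0.00001099·V_1 - 0.00002778·V_3 - 0.005556·V_5 = 0
  0.0001619·V_3 - 0.00002778·V_2 - 0.000122·V_5 = 0
  0.1102·V_5 - 0.1·V_1 - 0.005556·V_2 - 0.000122·V_3 = 0
Solving these 5 simultaneous equations (Gaussian elimination) gives:
  V_0 = 499.5 V, V_1 = 229.5 V, V_2 = 219.4 V, V_3 = 202.9 V
  V_5 = 219.5 V
R_eq = V_0 / 1 A = 499.5 Ω

Final answer: 499.5 Ω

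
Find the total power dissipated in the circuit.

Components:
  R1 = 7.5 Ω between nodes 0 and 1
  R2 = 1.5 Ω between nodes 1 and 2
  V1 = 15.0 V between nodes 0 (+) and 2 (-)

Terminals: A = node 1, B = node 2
Nodal analysis, taking node 2 as the 0 V reference.
Source V1 fixes V_0 = 15 V.
KCL at each unknown node (sum of currents leaving = 0; resistances in Ω):
  Node 1: (V_1 - 15)/7.5 + (V_1 - 0)/1.5 = 0
Collecting terms: 0.8 × V_1 = 2  =>  V_1 = 2.5 V
Power in each resistor, P = (ΔV)²/R:
  P_R1 = (15 - 2.5)²/7.5 = 20.83 W
  P_R2 = (2.5 - 0)²/1.5 = 4.167 W
P_total = P_R1 + P_R2 = 25 W

Final answer: 25 W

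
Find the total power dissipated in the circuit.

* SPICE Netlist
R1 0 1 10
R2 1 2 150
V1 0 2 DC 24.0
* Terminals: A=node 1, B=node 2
Nodal analysis, taking node 2 as the 0 V reference.
Source V1 fixes V_0 = 24 V.
KCL at each unknown node (sum of currents leaving = 0; resistances in Ω):
  Node 1: (V_1 - 24)/10 + (V_1 - 0)/150 = 0
Collecting terms: 0.1067 × V_1 = 2.4  =>  V_1 = 22.5 V
Power in each resistor, P = (ΔV)²/R:
  P_R1 = (24 - 22.5)²/10 = 0.225 W
  P_R2 = (22.5 - 0)²/150 = 3.375 W
P_total = P_R1 + P_R2 = 3.6 W

Final answer: 3.6 W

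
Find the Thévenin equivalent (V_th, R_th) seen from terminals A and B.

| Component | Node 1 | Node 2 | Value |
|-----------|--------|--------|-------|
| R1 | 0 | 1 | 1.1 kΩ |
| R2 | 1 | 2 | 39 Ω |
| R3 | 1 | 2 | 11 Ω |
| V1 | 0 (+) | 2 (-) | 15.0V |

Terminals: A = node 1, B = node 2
Step 1 — V_th is the open-circuit voltage V_A - V_B (nothing connected across the terminals).
Nodal analysis, taking node 2 as the 0 V reference.
Source V1 fixes V_0 = 15 V.
KCL at each unknown node (sum of currents leaving = 0; resistances in Ω):
  Node 1: (V_1 - 15)/1100 + (V_1 - 0)/39 + (V_1 - 0)/11 = 0
Collecting terms: 0.1175 × V_1 = 0.01364  =>  V_1 = 0.1161 V
V_th = V_1 - V_2 = 0.1161 - 0 = 0.1161 V
Step 2 — R_th: zero the source — replace V1 by a short circuit (node 2 merges into node 0) — and find the resistance seen between A (node 1) and B (node 0).
Reduce the network between node 1 (A) and node 0 (B) by series/parallel combination:
  Rp1 = R1 ‖ R2 ‖ R3 (parallel, all between nodes 0 and 1) = 1/(1/1100 + 1/39 + 1/11) = 8.514 Ω
R_th = 8.514 Ω

Final answer: V_th = 0.1161 V, R_th = 8.514 Ω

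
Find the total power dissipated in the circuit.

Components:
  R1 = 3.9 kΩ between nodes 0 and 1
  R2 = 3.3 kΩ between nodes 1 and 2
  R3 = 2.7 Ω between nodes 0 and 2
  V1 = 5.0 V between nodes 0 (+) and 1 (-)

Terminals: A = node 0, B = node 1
Nodal analysis, taking node 1 as the 0 V reference.
Source V1 fixes V_0 = 5 V.
KCL at each unknown node (sum of currents leaving = 0; resistances in Ω):
  Node 2: (V_2 - 0)/3300 + (V_2 - 5)/2.7 = 0
Collecting terms: 0.3707 × V_2 = 1.852  =>  V_2 = 4.996 V
Power in each resistor, P = (ΔV)²/R:
  P_R1 = (5 - 0)²/3900 = 0.00641 W
  P_R2 = (0 - 4.996)²/3300 = 0.007563 W
  P_R3 = (5 - 4.996)²/2.7 = 0.000006188 W
P_total = P_R1 + P_R2 + P_R3 = 0.01398 W

Final answer: 0.01398 W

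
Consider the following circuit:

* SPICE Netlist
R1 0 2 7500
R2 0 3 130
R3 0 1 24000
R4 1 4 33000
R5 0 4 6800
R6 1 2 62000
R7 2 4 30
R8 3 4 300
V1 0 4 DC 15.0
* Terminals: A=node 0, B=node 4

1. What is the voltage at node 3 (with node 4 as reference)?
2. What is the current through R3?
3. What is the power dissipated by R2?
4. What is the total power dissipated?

Nodal analysis, taking node 4 as the 0 V reference.
Source V1 fixes V_0 = 15 V.
KCL at each unknown node (sum of currents leaving = 0; resistances in Ω):
  Node 1: (V_1 - 15)/24000 + (V_1 - 0)/33000 + (V_1 - V_2)/62000 = 0
  Node 2: (V_2 - 15)/7500 + (V_2 - V_1)/62000 + (V_2 - 0)/30 = 0
  Node 3: (V_3 - 15)/130 + (V_3 - 0)/300 = 0
Collecting terms (coefficients in siemens):
  0.0000881·V_1 - 0.00001613·V_2 = 0.000625
  0.03348·V_2 - 0.00001613·V_1 = 0.002
  0.01103·V_3 = 0.1154
Solving these 3 simultaneous equations (Gaussian elimination) gives:
  V_1 = 7.106 V, V_2 = 0.06316 V, V_3 = 10.47 V
Part 1:
  Read off the nodal solution: V_3 = 10.47 V
Part 2:
  I_R3 = (V_0 - V_1)/R3 = (15 - 7.106)/24000 = 0.0003289 A
  Magnitude: I_R3 = 0.0003289 A
Part 3:
  I_R2 = (V_0 - V_3)/R2 = (15 - 10.47)/130 = 0.03488 A
  P_R2 = I_R2² × R2 = (0.03488)² × 130 = 0.1582 W
Part 4:
  Power in each resistor, P = (ΔV)²/R:
    P_R1 = (15 - 0.06316)²/7500 = 0.02975 W
    P_R2 = (15 - 10.47)²/130 = 0.1582 W
    P_R3 = (15 - 7.106)²/24000 = 0.002597 W
    P_R4 = (7.106 - 0)²/33000 = 0.00153 W
    P_R5 = (15 - 0)²/6800 = 0.03309 W
    P_R6 = (7.106 - 0.06316)²/62000 = 0.0008 W
    P_R7 = (0.06316 - 0)²/30 = 0.000133 W
    P_R8 = (10.47 - 0)²/300 = 0.3651 W
  P_total = P_R1 + P_R2 + P_R3 + P_R4 + P_R5 + P_R6 + P_R7 + P_R8 = 0.5912 W

Final answers:
1. V_3 = 10.47 V
2. I_R3 = 0.0003289 A
3. P_R2 = 0.1582 W
4. P_total = 0.5912 W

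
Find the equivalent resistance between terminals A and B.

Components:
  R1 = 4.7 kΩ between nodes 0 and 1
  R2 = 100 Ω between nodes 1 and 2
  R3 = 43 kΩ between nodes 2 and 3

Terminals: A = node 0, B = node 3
Reduce the network between node 0 (A) and node 3 (B) by series/parallel combination:
  Rs1 = R1 + R2 (series, joined only at node 1) = 4700 + 100 = 4800 Ω
  Rs2 = R3 + Rs1 (series, joined only at node 2) = 43000 + 4800 = 47800 Ω
R_eq = 47.8 kΩ

Final answer: 47.8 kΩ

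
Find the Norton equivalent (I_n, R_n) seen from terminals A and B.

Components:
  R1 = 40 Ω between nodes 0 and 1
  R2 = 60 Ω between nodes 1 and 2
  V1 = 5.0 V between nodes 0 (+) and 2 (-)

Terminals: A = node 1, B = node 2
Find the Thévenin equivalent first; then I_n = V_th/R_th and R_n = R_th.
Step 1 — V_th is the open-circuit voltage V_A - V_B (nothing connected across the terminals).
Nodal analysis, taking node 2 as the 0 V reference.
Source V1 fixes V_0 = 5 V.
KCL at each unknown node (sum of currents leaving = 0; resistances in Ω):
  Node 1: (V_1 - 5)/40 + (V_1 - 0)/60 = 0
Collecting terms: 0.04167 × V_1 = 0.125  =>  V_1 = 3 V
V_th = V_1 - V_2 = 3 - 0 = 3 V
Step 2 — R_th: zero the source — replace V1 by a short circuit (node 2 merges into node 0) — and find the resistance seen between A (node 1) and B (node 0).
Reduce the network between node 1 (A) and node 0 (B) by series/parallel combination:
  Rp1 = R1 ‖ R2 (parallel, both between nodes 0 and 1) = 1/(1/40 + 1/60) = 24 Ω
R_th = 24 Ω
I_n = V_th/R_th = 3/24 = 0.125 A, and R_n = R_th = 24 Ω

Final answer: I_n = 0.125 A, R_n = 24 Ω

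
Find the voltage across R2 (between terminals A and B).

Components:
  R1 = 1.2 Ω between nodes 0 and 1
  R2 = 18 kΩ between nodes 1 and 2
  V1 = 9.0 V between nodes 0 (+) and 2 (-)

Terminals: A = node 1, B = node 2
R1 and R2 are in series across V1 (node 0 → node 1 → node 2), and the output A–B is taken across R2, so this is a voltage divider.
Series current: I = V1/(R1 + R2) = 9/(1.2 + 18000) = 9/18000 = 0.0005 A
V_R2 = I × R2 = V1 × R2/(R1 + R2) = 9 × 18000/18000 = 8.999 V

Final answer: 8.999 V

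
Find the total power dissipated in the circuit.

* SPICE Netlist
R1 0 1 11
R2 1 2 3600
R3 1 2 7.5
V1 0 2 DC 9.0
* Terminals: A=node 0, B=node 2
Nodal analysis, taking node 2 as the 0 V reference.
Source V1 fixes V_0 = 9 V.
KCL at each unknown node (sum of currents leaving = 0; resistances in Ω):
  Node 1: (V_1 - 9)/11 + (V_1 - 0)/3600 + (V_1 - 0)/7.5 = 0
Collecting terms: 0.2245 × V_1 = 0.8182  =>  V_1 = 3.644 V
Power in each resistor, P = (ΔV)²/R:
  P_R1 = (9 - 3.644)²/11 = 2.608 W
  P_R2 = (3.644 - 0)²/3600 = 0.003689 W
  P_R3 = (3.644 - 0)²/7.5 = 1.771 W
P_total = P_R1 + P_R2 + P_R3 = 4.382 W

Final answer: 4.382 W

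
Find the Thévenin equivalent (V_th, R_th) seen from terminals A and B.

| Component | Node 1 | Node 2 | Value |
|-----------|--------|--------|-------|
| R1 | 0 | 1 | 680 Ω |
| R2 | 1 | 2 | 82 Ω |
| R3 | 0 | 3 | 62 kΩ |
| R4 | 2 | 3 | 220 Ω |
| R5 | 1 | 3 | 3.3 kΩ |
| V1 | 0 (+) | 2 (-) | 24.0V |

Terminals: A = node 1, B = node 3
Step 1 — V_th is the open-circuit voltage V_A - V_B (nothing connected across the terminals).
Nodal analysis, taking node 2 as the 0 V reference.
Source V1 fixes V_0 = 24 V.
KCL at each unknown node (sum of currents leaving = 0; resistances in Ω):
  Node 1: (V_1 - 24)/680 + (V_1 - 0)/82 + (V_1 - V_3)/3300 = 0
  Node 3: (V_3 - 24)/62000 + (V_3 - 0)/220 + (V_3 - V_1)/3300 = 0
Collecting terms (coefficients in siemens):
  0.01397·V_1 - 0.000303·V_3 = 0.03529
  0.004865·V_3 - 0.000303·V_1 = 0.0003871
Determinant D = (0.01397)(0.004865) - (-0.000303)(-0.000303) = 0.00006786
V_1 = [(0.03529)(0.004865) - (-0.000303)(0.0003871)]/D = 2.532 V
V_3 = [(0.01397)(0.0003871) - (0.03529)(-0.000303)]/D = 0.2373 V
V_th = V_1 - V_3 = 2.532 - 0.2373 = 2.295 V
Step 2 — R_th: zero the source — replace V1 by a short circuit (node 2 merges into node 0) — and find the resistance seen between A (node 1) and B (node 3).
Reduce the network between node 1 (A) and node 3 (B) by series/parallel combination:
  Rp1 = R1 ‖ R2 (parallel, both between nodes 0 and 1) = 1/(1/680 + 1/82) = 73.18 Ω
  Rp2 = R3 ‖ R4 (parallel, both between nodes 0 and 3) = 1/(1/62000 + 1/220) = 219.2 Ω
  Rs1 = Rp1 + Rp2 (series, joined only at node 0) = 73.18 + 219.2 = 292.4 Ω
  Rp3 = R5 ‖ Rs1 (parallel, both between nodes 1 and 3) = 1/(1/3300 + 1/292.4) = 268.6 Ω
R_th = 268.6 Ω

Final answer: V_th = 2.295 V, R_th = 268.6 Ω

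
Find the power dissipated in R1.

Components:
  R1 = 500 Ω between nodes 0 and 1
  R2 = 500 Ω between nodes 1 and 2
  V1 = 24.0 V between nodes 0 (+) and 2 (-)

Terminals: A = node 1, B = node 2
Nodal analysis, taking node 2 as the 0 V reference.
Source V1 fixes V_0 = 24 V.
KCL at each unknown node (sum of currents leaving = 0; resistances in Ω):
  Node 1: (V_1 - 24)/500 + (V_1 - 0)/500 = 0
Collecting terms: 0.004 × V_1 = 0.048  =>  V_1 = 12 V
I_R1 = (V_0 - V_1)/R1 = (24 - 12)/500 = 0.024 A
P_R1 = I_R1² × R1 = (0.024)² × 500 = 0.288 W

Final answer: 0.288 W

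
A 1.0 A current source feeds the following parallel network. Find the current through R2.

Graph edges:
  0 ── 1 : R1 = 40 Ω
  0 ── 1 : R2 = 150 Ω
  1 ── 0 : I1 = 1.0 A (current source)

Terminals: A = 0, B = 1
All resistors sit directly between nodes 0 and 1, so they are in parallel and share one voltage V; the full source current 1 A splits among them.
1/R_par = 1/40 + 1/150 = 0.03167 S  =>  R_par = 31.58 Ω
V = I × R_par = 1 × 31.58 = 31.58 V
I_R2 = V/R2 = 31.58/150 = 0.2105 A

Final answer: 0.2105 A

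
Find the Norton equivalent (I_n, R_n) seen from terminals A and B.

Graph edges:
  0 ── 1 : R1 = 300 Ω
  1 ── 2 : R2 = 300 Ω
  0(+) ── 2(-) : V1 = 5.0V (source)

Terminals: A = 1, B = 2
Find the Thévenin equivalent first; then I_n = V_th/R_th and R_n = R_th.
Step 1 — V_th is the open-circuit voltage V_A - V_B (nothing connected across the terminals).
Nodal analysis, taking node 2 as the 0 V reference.
Source V1 fixes V_0 = 5 V.
KCL at each unknown node (sum of currents leaving = 0; resistances in Ω):
  Node 1: (V_1 - 5)/300 + (V_1 - 0)/300 = 0
Collecting terms: 0.006667 × V_1 = 0.01667  =>  V_1 = 2.5 V
V_th = V_1 - V_2 = 2.5 - 0 = 2.5 V
Step 2 — R_th: zero the source — replace V1 by a short circuit (node 2 merges into node 0) — and find the resistance seen between A (node 1) and B (node 0).
Reduce the network between node 1 (A) and node 0 (B) by series/parallel combination:
  Rp1 = R1 ‖ R2 (parallel, both between nodes 0 and 1) = 1/(1/300 + 1/300) = 150 Ω
R_th = 150 Ω
I_n = V_th/R_th = 2.5/150 = 0.01667 A, and R_n = R_th = 150 Ω

Final answer: I_n = 0.01667 A, R_n = 150 Ω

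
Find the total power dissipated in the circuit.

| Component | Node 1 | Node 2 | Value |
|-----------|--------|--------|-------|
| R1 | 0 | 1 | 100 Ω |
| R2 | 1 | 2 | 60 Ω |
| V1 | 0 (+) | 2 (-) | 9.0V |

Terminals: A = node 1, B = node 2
Nodal analysis, taking node 2 as the 0 V reference.
Source V1 fixes V_0 = 9 V.
KCL at each unknown node (sum of currents leaving = 0; resistances in Ω):
  Node 1: (V_1 - 9)/100 + (V_1 - 0)/60 = 0
Collecting terms: 0.02667 × V_1 = 0.09  =>  V_1 = 3.375 V
Power in each resistor, P = (ΔV)²/R:
  P_R1 = (9 - 3.375)²/100 = 0.3164 W
  P_R2 = (3.375 - 0)²/60 = 0.1898 W
P_total = P_R1 + P_R2 = 0.5062 W

Final answer: 0.5062 W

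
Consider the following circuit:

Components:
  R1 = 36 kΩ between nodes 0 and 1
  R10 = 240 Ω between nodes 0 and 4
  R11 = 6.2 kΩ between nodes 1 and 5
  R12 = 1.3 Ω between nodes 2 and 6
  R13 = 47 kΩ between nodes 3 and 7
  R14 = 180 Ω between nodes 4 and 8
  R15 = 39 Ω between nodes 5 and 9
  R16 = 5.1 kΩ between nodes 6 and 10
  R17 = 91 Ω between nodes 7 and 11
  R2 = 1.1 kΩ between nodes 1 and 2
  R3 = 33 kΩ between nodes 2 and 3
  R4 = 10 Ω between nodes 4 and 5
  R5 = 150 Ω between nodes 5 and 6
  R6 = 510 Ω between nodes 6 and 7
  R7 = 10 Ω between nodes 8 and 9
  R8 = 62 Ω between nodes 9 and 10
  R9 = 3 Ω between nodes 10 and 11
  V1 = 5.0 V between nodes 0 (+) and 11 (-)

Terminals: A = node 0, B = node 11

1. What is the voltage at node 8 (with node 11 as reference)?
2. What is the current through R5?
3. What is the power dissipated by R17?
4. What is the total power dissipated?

Nodal analysis, taking node 11 as the 0 V reference.
Source V1 fixes V_0 = 5 V.
KCL at each unknown node (sum of currents leaving = 0; resistances in Ω):
  Node 1: (V_1 - 5)/36000 + (V_1 - V_2)/1100 + (V_1 - V_5)/6200 = 0
  Node 2: (V_2 - V_1)/1100 + (V_2 - V_3)/33000 + (V_2 - V_6)/1.3 = 0
  Node 3: (V_3 - V_2)/33000 + (V_3 - V_7)/47000 = 0
  Node 4: (V_4 - V_5)/10 + (V_4 - 5)/240 + (V_4 - V_8)/180 = 0
  Node 5: (V_5 - V_4)/10 + (V_5 - V_6)/150 + (V_5 - V_1)/6200 + (V_5 - V_9)/39 = 0
  Node 6: (V_6 - V_5)/150 + (V_6 - V_7)/510 + (V_6 - V_2)/1.3 + (V_6 - V_10)/5100 = 0
  Node 7: (V_7 - V_6)/510 + (V_7 - V_3)/47000 + (V_7 - 0)/91 = 0
  Node 8: (V_8 - V_9)/10 + (V_8 - V_4)/180 = 0
  Node 9: (V_9 - V_8)/10 + (V_9 - V_10)/62 + (V_9 - V_5)/39 = 0
  Node 10: (V_10 - V_9)/62 + (V_10 - 0)/3 + (V_10 - V_6)/5100 = 0
Collecting terms (coefficients in siemens):
  0.001098·V_1 - 0.0009091·V_2 - 0.0001613·V_5 = 0.0001389
  0.7702·V_2 - 0.0009091·V_1 - 0.0000303·V_3 - 0.7692·V_6 = 0
  0.00005158·V_3 - 0.0000303·V_2 - 0.00002128·V_7 = 0
  0.1097·V_4 - 0.1·V_5 - 0.005556·V_8 = 0.02083
  0.1325·V_5 - 0.0001613·V_1 - 0.1·V_4 - 0.006667·V_6 - 0.02564·V_9 = 0
  0.7781·V_6 - 0.7692·V_2 - 0.006667·V_5 - 0.001961·V_7 - 0.0001961·V_10 = 0
  0.01297·V_7 - 0.00002128·V_3 - 0.001961·V_6 = 0
  0.1056·V_8 - 0.005556·V_4 - 0.1·V_9 = 0
  0.1418·V_9 - 0.02564·V_5 - 0.1·V_8 - 0.01613·V_10 = 0
  0.3497·V_10 - 0.0001961·V_6 - 0.01613·V_9 = 0
Solving these 10 simultaneous equations (Gaussian elimination) gives:
  V_1 = 1.148 V, V_2 = 1.008 V, V_3 = 0.6557 V, V_4 = 1.393 V
  V_5 = 1.271 V, V_6 = 1.008 V, V_7 = 0.1535 V, V_8 = 0.8904 V
  V_9 = 0.8624 V, V_10 = 0.04035 V
Part 1:
  Read off the nodal solution: V_8 = 0.8904 V
Part 2:
  I_R5 = (V_5 - V_6)/R5 = (1.271 - 1.008)/150 = 0.00175 A
  Magnitude: I_R5 = 0.00175 A
Part 3:
  I_R17 = (V_7 - V_11)/R17 = (0.1535 - 0)/91 = 0.001687 A
  P_R17 = I_R17² × R17 = (0.001687)² × 91 = 0.0002589 W
Part 4:
  Power in each resistor, P = (ΔV)²/R:
    P_R1 = (5 - 1.148)²/36000 = 0.0004122 W
    P_R2 = (1.148 - 1.008)²/1100 = 0.00001769 W
    P_R3 = (1.008 - 0.6557)²/33000 = 0.000003768 W
    P_R4 = (1.393 - 1.271)²/10 = 0.001497 W
    P_R5 = (1.271 - 1.008)²/150 = 0.0004592 W
    P_R6 = (1.008 - 0.1535)²/510 = 0.001432 W
    P_R7 = (0.8904 - 0.8624)²/10 = 0.00007798 W
    P_R8 = (0.8624 - 0.04035)²/62 = 0.0109 W
    P_R9 = (0.04035 - 0)²/3 = 0.0005427 W
    P_R10 = (5 - 1.393)²/240 = 0.05421 W
    P_R11 = (1.148 - 1.271)²/6200 = 0.000002432 W
    P_R12 = (1.008 - 1.008)²/1.3 = 0.00000001753 W
    P_R13 = (0.6557 - 0.1535)²/47000 = 0.000005367 W
    P_R14 = (1.393 - 0.8904)²/180 = 0.001404 W
    P_R15 = (1.271 - 0.8624)²/39 = 0.004273 W
    P_R16 = (1.008 - 0.04035)²/5100 = 0.0001837 W
    P_R17 = (0.1535 - 0)²/91 = 0.0002589 W
  P_total = P_R1 + P_R2 + P_R3 + P_R4 + P_R5 + P_R6 + P_R7 + P_R8 + P_R9 + P_R10 + P_R11 + P_R12 + P_R13 + P_R14 + P_R15 + P_R16 + P_R17 = 0.07568 W

Final answers:
1. V_8 = 0.8904 V
2. I_R5 = 0.00175 A
3. P_R17 = 0.0002589 W
4. P_total = 0.07568 W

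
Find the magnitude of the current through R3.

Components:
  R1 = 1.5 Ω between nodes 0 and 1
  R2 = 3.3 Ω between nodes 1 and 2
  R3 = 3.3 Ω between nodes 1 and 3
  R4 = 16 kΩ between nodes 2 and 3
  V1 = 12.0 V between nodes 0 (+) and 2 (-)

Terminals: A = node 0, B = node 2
Nodal analysis, taking node 2 as the 0 V reference.
Source V1 fixes V_0 = 12 V.
KCL at each unknown node (sum of currents leaving = 0; resistances in Ω):
  Node 1: (V_1 - 12)/1.5 + (V_1 - 0)/3.3 + (V_1 - V_3)/3.3 = 0
  Node 3: (V_3 - V_1)/3.3 + (V_3 - 0)/16000 = 0
Collecting terms (coefficients in siemens):
  1.273·V_1 - 0.303·V_3 = 8
  0.3031·V_3 - 0.303·V_1 = 0
Determinant D = (1.273)(0.3031) - (-0.303)(-0.303) = 0.2939
V_1 = [(8)(0.3031) - (-0.303)(0)]/D = 8.249 V
V_3 = [(1.273)(0) - (8)(-0.303)]/D = 8.248 V
I_R3 = (V_1 - V_3)/R3 = (8.249 - 8.248)/3.3 = 0.0005155 A
|I_R3| = 0.0005155 A

Final answer: |I_R3| = 0.0005155 A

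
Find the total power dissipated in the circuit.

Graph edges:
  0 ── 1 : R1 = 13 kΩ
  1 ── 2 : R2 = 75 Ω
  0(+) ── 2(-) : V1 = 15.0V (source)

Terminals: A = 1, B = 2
Nodal analysis, taking node 2 as the 0 V reference.
Source V1 fixes V_0 = 15 V.
KCL at each unknown node (sum of currents leaving = 0; resistances in Ω):
  Node 1: (V_1 - 15)/13000 + (V_1 - 0)/75 = 0
Collecting terms: 0.01341 × V_1 = 0.001154  =>  V_1 = 0.08604 V
Power in each resistor, P = (ΔV)²/R:
  P_R1 = (15 - 0.08604)²/13000 = 0.01711 W
  P_R2 = (0.08604 - 0)²/75 = 0.00009871 W
P_total = P_R1 + P_R2 = 0.01721 W

Final answer: 0.01721 W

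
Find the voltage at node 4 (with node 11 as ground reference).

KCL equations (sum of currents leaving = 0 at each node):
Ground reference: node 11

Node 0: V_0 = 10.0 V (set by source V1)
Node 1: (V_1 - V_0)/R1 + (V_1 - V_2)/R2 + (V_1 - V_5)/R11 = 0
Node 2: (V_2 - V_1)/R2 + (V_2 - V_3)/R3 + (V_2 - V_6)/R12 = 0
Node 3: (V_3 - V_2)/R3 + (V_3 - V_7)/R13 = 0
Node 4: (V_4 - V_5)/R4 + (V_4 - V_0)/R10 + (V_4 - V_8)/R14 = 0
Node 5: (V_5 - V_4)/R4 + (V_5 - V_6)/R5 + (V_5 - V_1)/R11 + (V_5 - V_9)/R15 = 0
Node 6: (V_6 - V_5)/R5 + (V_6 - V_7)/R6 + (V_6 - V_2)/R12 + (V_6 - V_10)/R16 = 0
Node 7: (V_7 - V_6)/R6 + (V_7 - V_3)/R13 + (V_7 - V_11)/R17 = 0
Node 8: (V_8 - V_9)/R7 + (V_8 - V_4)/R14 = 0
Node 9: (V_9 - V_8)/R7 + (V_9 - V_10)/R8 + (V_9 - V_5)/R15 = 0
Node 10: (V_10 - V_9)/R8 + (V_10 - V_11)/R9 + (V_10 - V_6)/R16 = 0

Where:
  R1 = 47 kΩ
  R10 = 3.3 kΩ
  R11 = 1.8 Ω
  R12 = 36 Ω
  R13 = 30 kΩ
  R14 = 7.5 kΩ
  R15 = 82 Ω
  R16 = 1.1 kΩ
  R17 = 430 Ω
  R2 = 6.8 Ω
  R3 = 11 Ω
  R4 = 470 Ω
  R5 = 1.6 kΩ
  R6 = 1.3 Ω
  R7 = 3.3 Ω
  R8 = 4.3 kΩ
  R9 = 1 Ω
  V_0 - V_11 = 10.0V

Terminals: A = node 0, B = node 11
Nodal analysis, taking node 11 as the 0 V reference.
Source V1 fixes V_0 = 10 V.
KCL at each unknown node (sum of currents leaving = 0; resistances in Ω):
  Node 1: (V_1 - 10)/47000 + (V_1 - V_2)/6.8 + (V_1 - V_5)/1.8 = 0
  Node 2: (V_2 - V_1)/6.8 + (V_2 - V_3)/11 + (V_2 - V_6)/36 = 0
  Node 3: (V_3 - V_2)/11 + (V_3 - V_7)/30000 = 0
  Node 4: (V_4 - V_5)/470 + (V_4 - 10)/3300 + (V_4 - V_8)/7500 = 0
  Node 5: (V_5 - V_4)/470 + (V_5 - V_6)/1600 + (V_5 - V_1)/1.8 + (V_5 - V_9)/82 = 0
  Node 6: (V_6 - V_5)/1600 + (V_6 - V_7)/1.3 + (V_6 - V_2)/36 + (V_6 - V_10)/1100 = 0
  Node 7: (V_7 - V_6)/1.3 + (V_7 - V_3)/30000 + (V_7 - 0)/430 = 0
  Node 8: (V_8 - V_9)/3.3 + (V_8 - V_4)/7500 = 0
  Node 9: (V_9 - V_8)/3.3 + (V_9 - V_10)/4300 + (V_9 - V_5)/82 = 0
  Node 10: (V_10 - V_9)/4300 + (V_10 - 0)/1 + (V_10 - V_6)/1100 = 0
Collecting terms (coefficients in siemens):
  0.7026·V_1 - 0.1471·V_2 - 0.5556·V_5 = 0.0002128
  0.2657·V_2 - 0.1471·V_1 - 0.09091·V_3 - 0.02778·V_6 = 0
  0.09094·V_3 - 0.09091·V_2 - 0.00003333·V_7 = 0
  0.002564·V_4 - 0.002128·V_5 - 0.0001333·V_8 = 0.00303
  0.5705·V_5 - 0.5556·V_1 - 0.002128·V_4 - 0.000625·V_6 - 0.0122·V_9 = 0
  0.7985·V_6 - 0.02778·V_2 - 0.000625·V_5 - 0.7692·V_7 - 0.0009091·V_10 = 0
  0.7716·V_7 - 0.00003333·V_3 - 0.7692·V_6 = 0
  0.3032·V_8 - 0.0001333·V_4 - 0.303·V_9 = 0
  0.3155·V_9 - 0.0122·V_5 - 0.303·V_8 - 0.0002326·V_10 = 0
  1.001·V_10 - 0.0009091·V_6 - 0.0002326·V_9 = 0
Solving these 10 simultaneous equations (Gaussian elimination) gives:
  V_1 = 0.8569 V, V_2 = 0.8408 V, V_3 = 0.8408 V, V_4 = 1.941 V
  V_5 = 0.8609 V, V_6 = 0.7555 V, V_7 = 0.7532 V, V_8 = 0.8569 V
  V_9 = 0.8564 V, V_10 = 0.000885 V
The requested potential is V_4 = 1.941 V.

Final answer: V_4 = 1.941 V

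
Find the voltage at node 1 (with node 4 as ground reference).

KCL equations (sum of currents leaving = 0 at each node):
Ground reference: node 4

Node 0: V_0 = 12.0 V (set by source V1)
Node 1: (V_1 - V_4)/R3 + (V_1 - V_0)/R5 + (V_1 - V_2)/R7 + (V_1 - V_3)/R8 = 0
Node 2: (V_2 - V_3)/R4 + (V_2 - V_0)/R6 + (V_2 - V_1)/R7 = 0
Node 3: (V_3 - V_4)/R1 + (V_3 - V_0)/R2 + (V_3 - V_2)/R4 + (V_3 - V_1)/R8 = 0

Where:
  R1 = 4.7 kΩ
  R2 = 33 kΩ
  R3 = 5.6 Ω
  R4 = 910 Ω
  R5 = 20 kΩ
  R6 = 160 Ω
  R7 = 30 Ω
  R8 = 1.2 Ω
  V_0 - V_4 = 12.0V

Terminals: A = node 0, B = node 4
Nodal analysis, taking node 4 as the 0 V reference.
Source V1 fixes V_0 = 12 V.
KCL at each unknown node (sum of currents leaving = 0; resistances in Ω):
  Node 1: (V_1 - 0)/5.6 + (V_1 - 12)/20000 + (V_1 - V_2)/30 + (V_1 - V_3)/1.2 = 0
  Node 2: (V_2 - V_3)/910 + (V_2 - 12)/160 + (V_2 - V_1)/30 = 0
  Node 3: (V_3 - 0)/4700 + (V_3 - 12)/33000 + (V_3 - V_2)/910 + (V_3 - V_1)/1.2 = 0
Collecting terms (coefficients in siemens):
  1.045·V_1 - 0.03333·V_2 - 0.8333·V_3 = 0.0006
  0.04068·V_2 - 0.03333·V_1 - 0.001099·V_3 = 0.075
  0.8347·V_3 - 0.8333·V_1 - 0.001099·V_2 = 0.0003636
Solving these 3 simultaneous equations (Gaussian elimination) gives:
  V_1 = 0.3499 V, V_2 = 2.14 V, V_3 = 0.3526 V
The requested potential is V_1 = 0.3499 V.

Final answer: V_1 = 0.3499 V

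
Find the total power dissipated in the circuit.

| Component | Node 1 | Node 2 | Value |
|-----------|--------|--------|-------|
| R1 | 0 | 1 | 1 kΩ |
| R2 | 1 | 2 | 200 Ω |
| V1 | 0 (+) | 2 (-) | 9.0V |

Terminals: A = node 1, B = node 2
Nodal analysis, taking node 2 as the 0 V reference.
Source V1 fixes V_0 = 9 V.
KCL at each unknown node (sum of currents leaving = 0; resistances in Ω):
  Node 1: (V_1 - 9)/1000 + (V_1 - 0)/200 = 0
Collecting terms: 0.006 × V_1 = 0.009  =>  V_1 = 1.5 V
Power in each resistor, P = (ΔV)²/R:
  P_R1 = (9 - 1.5)²/1000 = 0.05625 W
  P_R2 = (1.5 - 0)²/200 = 0.01125 W
P_total = P_R1 + P_R2 = 0.0675 W

Final answer: 0.0675 W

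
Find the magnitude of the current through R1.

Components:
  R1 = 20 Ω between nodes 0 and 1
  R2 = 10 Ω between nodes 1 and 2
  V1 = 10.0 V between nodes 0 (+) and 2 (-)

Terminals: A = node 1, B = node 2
Nodal analysis, taking node 2 as the 0 V reference.
Source V1 fixes V_0 = 10 V.
KCL at each unknown node (sum of currents leaving = 0; resistances in Ω):
  Node 1: (V_1 - 10)/20 + (V_1 - 0)/10 = 0
Collecting terms: 0.15 × V_1 = 0.5  =>  V_1 = 3.333 V
I_R1 = (V_0 - V_1)/R1 = (10 - 3.333)/20 = 0.3333 A
|I_R1| = 0.3333 A

Final answer: |I_R1| = 0.3333 A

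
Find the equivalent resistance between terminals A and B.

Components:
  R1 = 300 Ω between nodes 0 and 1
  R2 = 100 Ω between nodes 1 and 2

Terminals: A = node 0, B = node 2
Reduce the network between node 0 (A) and node 2 (B) by series/parallel combination:
  Rs1 = R1 + R2 (series, joined only at node 1) = 300 + 100 = 400 Ω
R_eq = 400 Ω

Final answer: 400 Ω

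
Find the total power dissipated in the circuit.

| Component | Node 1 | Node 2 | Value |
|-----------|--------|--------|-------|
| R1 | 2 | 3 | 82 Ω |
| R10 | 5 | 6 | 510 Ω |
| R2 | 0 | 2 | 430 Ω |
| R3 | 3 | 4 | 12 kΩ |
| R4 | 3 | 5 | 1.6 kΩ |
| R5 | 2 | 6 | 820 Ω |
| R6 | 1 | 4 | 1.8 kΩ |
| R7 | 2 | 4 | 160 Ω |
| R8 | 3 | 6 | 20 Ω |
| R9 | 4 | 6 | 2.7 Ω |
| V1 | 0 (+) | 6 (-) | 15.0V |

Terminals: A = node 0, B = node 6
Nodal analysis, taking node 6 as the 0 V reference.
Source V1 fixes V_0 = 15 V.
KCL at each unknown node (sum of currents leaving = 0; resistances in Ω):
  Node 1: (V_1 - V_4)/1800 = 0
  Node 2: (V_2 - V_3)/82 + (V_2 - 15)/430 + (V_2 - 0)/820 + (V_2 - V_4)/160 = 0
  Node 3: (V_3 - V_2)/82 + (V_3 - V_4)/12000 + (V_3 - V_5)/1600 + (V_3 - 0)/20 = 0
  Node 4: (V_4 - V_3)/12000 + (V_4 - V_1)/1800 + (V_4 - V_2)/160 + (V_4 - 0)/2.7 = 0
  Node 5: (V_5 - V_3)/1600 + (V_5 - 0)/510 = 0
Collecting terms (coefficients in siemens):
  0.0005556·V_1 - 0.0005556·V_4 = 0
  0.02199·V_2 - 0.0122·V_3 - 0.00625·V_4 = 0.03488
  0.0629·V_3 - 0.0122·V_2 - 0.00008333·V_4 - 0.000625·V_5 = 0
  0.3773·V_4 - 0.0005556·V_1 - 0.00625·V_2 - 0.00008333·V_3 = 0
  0.002586·V_5 - 0.000625·V_3 = 0
Solving these 5 simultaneous equations (Gaussian elimination) gives:
  V_1 = 0.02973 V, V_2 = 1.787 V, V_3 = 0.3474 V, V_4 = 0.02973 V
  V_5 = 0.08397 V
Power in each resistor, P = (ΔV)²/R:
  P_R1 = (1.787 - 0.3474)²/82 = 0.02529 W
  P_R2 = (15 - 1.787)²/430 = 0.406 W
  P_R3 = (0.3474 - 0.02973)²/12000 = 0.00000841 W
  P_R4 = (0.3474 - 0.08397)²/1600 = 0.00004337 W
  P_R5 = (1.787 - 0)²/820 = 0.003896 W
  P_R6 = (0.02973 - 0.02973)²/1800 = 0 W
  P_R7 = (1.787 - 0.02973)²/160 = 0.01931 W
  P_R8 = (0.3474 - 0)²/20 = 0.006035 W
  P_R9 = (0.02973 - 0)²/2.7 = 0.0003274 W
  P_R10 = (0.08397 - 0)²/510 = 0.00001383 W
P_total = P_R1 + P_R2 + P_R3 + P_R4 + P_R5 + P_R6 + P_R7 + P_R8 + P_R9 + P_R10 = 0.4609 W

Final answer: 0.4609 W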